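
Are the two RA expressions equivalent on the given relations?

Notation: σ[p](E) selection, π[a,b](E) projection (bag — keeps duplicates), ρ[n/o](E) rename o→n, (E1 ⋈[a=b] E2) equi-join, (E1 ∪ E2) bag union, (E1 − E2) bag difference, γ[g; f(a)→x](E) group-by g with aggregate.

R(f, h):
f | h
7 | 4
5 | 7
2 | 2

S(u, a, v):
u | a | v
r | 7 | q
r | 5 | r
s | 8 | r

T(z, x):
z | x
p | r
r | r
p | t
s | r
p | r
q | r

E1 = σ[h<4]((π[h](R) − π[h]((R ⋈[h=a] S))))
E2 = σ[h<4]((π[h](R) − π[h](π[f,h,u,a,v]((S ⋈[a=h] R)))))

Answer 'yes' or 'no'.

E1 per-node cardinality:
  R → 3
  π[h](R) → 3
  R → 3
  S → 3
  (R ⋈[h=a] S) → 1
  π[h]((R ⋈[h=a] S)) → 1
  (π[h](R) − π[h]((R ⋈[h=a] S))) → 2
  σ[h<4]((π[h](R) − π[h]((R ⋈[h=a] S)))) → 1
E2 per-node cardinality:
  R → 3
  π[h](R) → 3
  S → 3
  R → 3
  (S ⋈[a=h] R) → 1
  π[f,h,u,a,v]((S ⋈[a=h] R)) → 1
  π[h](π[f,h,u,a,v]((S ⋈[a=h] R))) → 1
  (π[h](R) − π[h](π[f,h,u,a,v]((S ⋈[a=h] R)))) → 2
  σ[h<4]((π[h](R) − π[h](π[f,h,u,a,v]((S ⋈[a=h] R))))) → 1

E1 and E2 produce the same multiset:
h
2

yes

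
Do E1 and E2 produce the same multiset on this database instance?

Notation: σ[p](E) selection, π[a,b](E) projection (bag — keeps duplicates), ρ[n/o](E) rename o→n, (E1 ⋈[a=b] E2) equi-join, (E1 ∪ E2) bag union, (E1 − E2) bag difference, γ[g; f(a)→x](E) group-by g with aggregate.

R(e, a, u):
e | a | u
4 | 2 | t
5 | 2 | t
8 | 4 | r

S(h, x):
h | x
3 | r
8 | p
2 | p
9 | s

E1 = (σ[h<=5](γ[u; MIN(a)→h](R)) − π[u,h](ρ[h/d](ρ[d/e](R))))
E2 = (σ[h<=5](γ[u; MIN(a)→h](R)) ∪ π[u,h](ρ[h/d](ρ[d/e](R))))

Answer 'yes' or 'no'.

E1 subexpression sizes:
  R → 3
  γ[u; MIN(a)→h](R) → 2
  σ[h<=5](γ[u; MIN(a)→h](R)) → 2
  R → 3
  ρ[d/e](R) → 3
  ρ[h/d](ρ[d/e](R)) → 3
  π[u,h](ρ[h/d](ρ[d/e](R))) → 3
  (σ[h<=5](γ[u; MIN(a)→h](R)) − π[u,h](ρ[h/d](ρ[d/e](R)))) → 2
E2 subexpression sizes:
  R → 3
  γ[u; MIN(a)→h](R) → 2
  σ[h<=5](γ[u; MIN(a)→h](R)) → 2
  R → 3
  ρ[d/e](R) → 3
  ρ[h/d](ρ[d/e](R)) → 3
  π[u,h](ρ[h/d](ρ[d/e](R))) → 3
  (σ[h<=5](γ[u; MIN(a)→h](R)) ∪ π[u,h](ρ[h/d](ρ[d/e](R)))) → 5

E1 result:
u | h
r | 4
t | 2
E2 result:
u | h
r | 4
r | 8
t | 2
t | 4
t | 5
Witness: ('r', 8) appears 0× in E1 but 1× in E2.

no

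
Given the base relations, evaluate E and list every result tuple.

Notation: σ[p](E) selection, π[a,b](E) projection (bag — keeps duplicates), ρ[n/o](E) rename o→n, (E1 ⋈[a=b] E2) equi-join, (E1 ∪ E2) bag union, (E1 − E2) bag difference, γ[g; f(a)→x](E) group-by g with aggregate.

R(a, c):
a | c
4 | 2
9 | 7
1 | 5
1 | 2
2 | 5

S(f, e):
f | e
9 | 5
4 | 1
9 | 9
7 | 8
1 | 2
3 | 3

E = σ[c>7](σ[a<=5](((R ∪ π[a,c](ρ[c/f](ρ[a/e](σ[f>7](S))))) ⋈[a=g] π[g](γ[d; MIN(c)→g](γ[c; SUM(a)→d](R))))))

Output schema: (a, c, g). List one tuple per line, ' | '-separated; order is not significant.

Row counts bottom-up:
  R → 5
  S → 6
  σ[f>7](S) → 2
  ρ[a/e](σ[f>7](S)) → 2
  ρ[c/f](ρ[a/e](σ[f>7](S))) → 2
  π[a,c](ρ[c/f](ρ[a/e](σ[f>7](S)))) → 2
  (R ∪ π[a,c](ρ[c/f](ρ[a/e](σ[f>7](S))))) → 7
  R → 5
  γ[c; SUM(a)→d](R) → 3
  γ[d; MIN(c)→g](γ[c; SUM(a)→d](R)) → 3
  π[g](γ[d; MIN(c)→g](γ[c; SUM(a)→d](R))) → 3
  ((R ∪ π[a,c](ρ[c/f](ρ[a/e](σ[f>7](S))))) ⋈[a=g] π[g](γ[d; MIN(c)→g](γ[c; SUM(a)→d](R)))) → 2
  σ[a<=5](((R ∪ π[a,c](ρ[c/f](ρ[a/e](σ[f>7](S))))) ⋈[a=g] π[g](γ[d; MIN(c)→g](γ[c; SUM(a)→d](R))))) → 2
  σ[c>7](σ[a<=5](((R ∪ π[a,c](ρ[c/f](ρ[a/e](σ[f>7](S))))) ⋈[a=g] π[g](γ[d; MIN(c)→g](γ[c; SUM(a)→d](R)))))) → 1

== RESULT ==
a | c | g
5 | 9 | 5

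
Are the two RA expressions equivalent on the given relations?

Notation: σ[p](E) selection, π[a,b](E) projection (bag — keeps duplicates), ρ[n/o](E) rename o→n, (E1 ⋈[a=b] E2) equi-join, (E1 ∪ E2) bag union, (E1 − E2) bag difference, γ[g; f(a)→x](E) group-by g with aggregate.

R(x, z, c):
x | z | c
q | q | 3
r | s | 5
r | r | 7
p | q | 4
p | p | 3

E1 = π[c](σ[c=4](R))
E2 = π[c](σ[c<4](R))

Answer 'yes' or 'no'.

E1 subexpression sizes:
  R → 5
  σ[c=4](R) → 1
  π[c](σ[c=4](R)) → 1
E2 subexpression sizes:
  R → 5
  σ[c<4](R) → 2
  π[c](σ[c<4](R)) → 2

E1 result:
c
4
E2 result:
c
3
3
Witness: (3,) appears 0× in E1 but 2× in E2.

no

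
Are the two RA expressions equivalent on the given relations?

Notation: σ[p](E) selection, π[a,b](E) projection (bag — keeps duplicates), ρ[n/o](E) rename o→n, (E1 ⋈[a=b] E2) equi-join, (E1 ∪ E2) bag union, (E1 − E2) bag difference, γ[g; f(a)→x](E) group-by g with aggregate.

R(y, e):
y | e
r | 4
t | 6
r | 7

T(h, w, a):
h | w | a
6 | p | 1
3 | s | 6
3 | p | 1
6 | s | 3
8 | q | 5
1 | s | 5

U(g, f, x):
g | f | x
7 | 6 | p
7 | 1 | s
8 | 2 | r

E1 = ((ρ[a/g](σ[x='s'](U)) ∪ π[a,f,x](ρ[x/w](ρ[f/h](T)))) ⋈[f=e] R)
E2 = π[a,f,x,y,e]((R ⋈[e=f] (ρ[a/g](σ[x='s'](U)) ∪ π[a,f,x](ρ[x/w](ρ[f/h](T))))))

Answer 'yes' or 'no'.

E1 stepwise |·|:
  U → 3
  σ[x='s'](U) → 1
  ρ[a/g](σ[x='s'](U)) → 1
  T → 6
  ρ[f/h](T) → 6
  ρ[x/w](ρ[f/h](T)) → 6
  π[a,f,x](ρ[x/w](ρ[f/h](T))) → 6
  (ρ[a/g](σ[x='s'](U)) ∪ π[a,f,x](ρ[x/w](ρ[f/h](T)))) → 7
  R → 3
  ((ρ[a/g](σ[x='s'](U)) ∪ π[a,f,x](ρ[x/w](ρ[f/h](T)))) ⋈[f=e] R) → 2
E2 stepwise |·|:
  R → 3
  U → 3
  σ[x='s'](U) → 1
  ρ[a/g](σ[x='s'](U)) → 1
  T → 6
  ρ[f/h](T) → 6
  ρ[x/w](ρ[f/h](T)) → 6
  π[a,f,x](ρ[x/w](ρ[f/h](T))) → 6
  (ρ[a/g](σ[x='s'](U)) ∪ π[a,f,x](ρ[x/w](ρ[f/h](T)))) → 7
  (R ⋈[e=f] (ρ[a/g](σ[x='s'](U)) ∪ π[a,f,x](ρ[x/w](ρ[f/h](T))))) → 2
  π[a,f,x,y,e]((R ⋈[e=f] (ρ[a/g](σ[x='s'](U)) ∪ π[a,f,x](ρ[x/w](ρ[f/h](T)))))) → 2

E1 and E2 produce the same multiset:
a | f | x | y | e
1 | 6 | p | t | 6
3 | 6 | s | t | 6

yes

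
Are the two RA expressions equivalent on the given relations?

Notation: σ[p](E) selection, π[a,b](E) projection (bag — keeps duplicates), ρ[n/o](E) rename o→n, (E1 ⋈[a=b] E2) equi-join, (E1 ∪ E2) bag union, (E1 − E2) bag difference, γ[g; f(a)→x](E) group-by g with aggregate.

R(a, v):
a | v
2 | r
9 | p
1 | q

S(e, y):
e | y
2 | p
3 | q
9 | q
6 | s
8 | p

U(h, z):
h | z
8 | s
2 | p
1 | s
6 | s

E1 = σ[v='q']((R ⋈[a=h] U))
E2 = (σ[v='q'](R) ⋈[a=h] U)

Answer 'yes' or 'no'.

E1 subexpression sizes:
  R → 3
  U → 4
  (R ⋈[a=h] U) → 2
  σ[v='q']((R ⋈[a=h] U)) → 1
E2 subexpression sizes:
  R → 3
  σ[v='q'](R) → 1
  U → 4
  (σ[v='q'](R) ⋈[a=h] U) → 1

E1 and E2 produce the same multiset:
a | v | h | z
1 | q | 1 | s

yes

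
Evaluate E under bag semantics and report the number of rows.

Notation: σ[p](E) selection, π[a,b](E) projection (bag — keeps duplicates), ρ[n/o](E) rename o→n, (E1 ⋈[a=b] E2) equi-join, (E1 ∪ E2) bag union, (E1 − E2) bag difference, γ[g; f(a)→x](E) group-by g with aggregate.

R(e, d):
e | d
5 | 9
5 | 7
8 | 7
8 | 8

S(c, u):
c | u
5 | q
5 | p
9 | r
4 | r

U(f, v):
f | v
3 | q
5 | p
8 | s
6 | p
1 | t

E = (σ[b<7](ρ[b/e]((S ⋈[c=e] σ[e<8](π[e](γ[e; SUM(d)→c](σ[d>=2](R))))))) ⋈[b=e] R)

Row counts bottom-up:
  S → 4
  R → 4
  σ[d>=2](R) → 4
  γ[e; SUM(d)→c](σ[d>=2](R)) → 2
  π[e](γ[e; SUM(d)→c](σ[d>=2](R))) → 2
  σ[e<8](π[e](γ[e; SUM(d)→c](σ[d>=2](R)))) → 1
  (S ⋈[c=e] σ[e<8](π[e](γ[e; SUM(d)→c](σ[d>=2](R))))) → 2
  ρ[b/e]((S ⋈[c=e] σ[e<8](π[e](γ[e; SUM(d)→c](σ[d>=2](R)))))) → 2
  σ[b<7](ρ[b/e]((S ⋈[c=e] σ[e<8](π[e](γ[e; SUM(d)→c](σ[d>=2](R))))))) → 2
  R → 4
  (σ[b<7](ρ[b/e]((S ⋈[c=e] σ[e<8](π[e](γ[e; SUM(d)→c](σ[d>=2](R))))))) ⋈[b=e] R) → 4

|E| = 4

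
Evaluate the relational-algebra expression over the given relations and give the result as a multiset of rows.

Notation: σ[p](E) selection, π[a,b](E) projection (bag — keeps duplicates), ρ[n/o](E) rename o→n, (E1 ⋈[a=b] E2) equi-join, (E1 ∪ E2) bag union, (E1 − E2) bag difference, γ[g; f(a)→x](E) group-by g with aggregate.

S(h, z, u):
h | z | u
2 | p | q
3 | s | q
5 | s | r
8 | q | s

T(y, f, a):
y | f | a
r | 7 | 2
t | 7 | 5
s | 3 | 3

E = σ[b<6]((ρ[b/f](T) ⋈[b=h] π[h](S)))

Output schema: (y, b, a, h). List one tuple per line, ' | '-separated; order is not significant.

Stepwise |·|:
  T → 3
  ρ[b/f](T) → 3
  S → 4
  π[h](S) → 4
  (ρ[b/f](T) ⋈[b=h] π[h](S)) → 1
  σ[b<6]((ρ[b/f](T) ⋈[b=h] π[h](S))) → 1

== RESULT ==
y | b | a | h
s | 3 | 3 | 3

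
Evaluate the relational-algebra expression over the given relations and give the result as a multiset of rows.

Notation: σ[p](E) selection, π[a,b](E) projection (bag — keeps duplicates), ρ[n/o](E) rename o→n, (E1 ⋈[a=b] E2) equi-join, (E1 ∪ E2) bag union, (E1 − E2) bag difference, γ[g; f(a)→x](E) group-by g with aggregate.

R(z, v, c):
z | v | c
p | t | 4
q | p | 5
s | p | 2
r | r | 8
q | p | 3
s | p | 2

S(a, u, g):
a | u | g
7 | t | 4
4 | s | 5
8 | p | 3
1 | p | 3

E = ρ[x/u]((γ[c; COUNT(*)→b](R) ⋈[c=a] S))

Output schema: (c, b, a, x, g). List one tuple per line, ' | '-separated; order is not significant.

Subexpression sizes:
  R → 6
  γ[c; COUNT(*)→b](R) → 5
  S → 4
  (γ[c; COUNT(*)→b](R) ⋈[c=a] S) → 2
  ρ[x/u]((γ[c; COUNT(*)→b](R) ⋈[c=a] S)) → 2

== RESULT ==
c | b | a | x | g
4 | 1 | 4 | s | 5
8 | 1 | 8 | p | 3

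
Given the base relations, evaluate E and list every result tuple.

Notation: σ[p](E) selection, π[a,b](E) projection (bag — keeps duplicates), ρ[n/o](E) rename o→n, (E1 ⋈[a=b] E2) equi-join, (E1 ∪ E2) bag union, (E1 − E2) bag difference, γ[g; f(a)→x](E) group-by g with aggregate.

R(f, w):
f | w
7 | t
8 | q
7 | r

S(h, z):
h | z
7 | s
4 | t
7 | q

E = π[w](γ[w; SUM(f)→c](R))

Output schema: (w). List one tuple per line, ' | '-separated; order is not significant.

Row counts bottom-up:
  R → 3
  γ[w; SUM(f)→c](R) → 3
  π[w](γ[w; SUM(f)→c](R)) → 3

== RESULT ==
w
q
r
t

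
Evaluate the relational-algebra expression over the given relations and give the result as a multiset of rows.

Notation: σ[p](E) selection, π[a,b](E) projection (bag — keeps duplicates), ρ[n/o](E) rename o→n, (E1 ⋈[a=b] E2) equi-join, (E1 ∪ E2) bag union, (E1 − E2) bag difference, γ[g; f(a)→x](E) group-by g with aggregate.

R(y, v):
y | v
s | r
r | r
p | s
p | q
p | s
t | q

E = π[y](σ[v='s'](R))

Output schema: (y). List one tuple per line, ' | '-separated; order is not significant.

Row counts bottom-up:
  R → 6
  σ[v='s'](R) → 2
  π[y](σ[v='s'](R)) → 2

== RESULT ==
y
p
p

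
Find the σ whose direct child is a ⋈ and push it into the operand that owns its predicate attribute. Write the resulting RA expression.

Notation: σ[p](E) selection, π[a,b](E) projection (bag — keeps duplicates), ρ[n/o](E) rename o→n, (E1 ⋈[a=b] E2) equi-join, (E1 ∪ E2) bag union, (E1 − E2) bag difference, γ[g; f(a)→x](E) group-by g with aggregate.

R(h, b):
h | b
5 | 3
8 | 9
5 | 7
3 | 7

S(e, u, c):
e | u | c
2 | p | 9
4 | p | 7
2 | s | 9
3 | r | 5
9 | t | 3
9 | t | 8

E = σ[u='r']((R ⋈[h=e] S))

σ filters on u, owned by the right side.
E' = (R ⋈[h=e] σ[u='r'](S))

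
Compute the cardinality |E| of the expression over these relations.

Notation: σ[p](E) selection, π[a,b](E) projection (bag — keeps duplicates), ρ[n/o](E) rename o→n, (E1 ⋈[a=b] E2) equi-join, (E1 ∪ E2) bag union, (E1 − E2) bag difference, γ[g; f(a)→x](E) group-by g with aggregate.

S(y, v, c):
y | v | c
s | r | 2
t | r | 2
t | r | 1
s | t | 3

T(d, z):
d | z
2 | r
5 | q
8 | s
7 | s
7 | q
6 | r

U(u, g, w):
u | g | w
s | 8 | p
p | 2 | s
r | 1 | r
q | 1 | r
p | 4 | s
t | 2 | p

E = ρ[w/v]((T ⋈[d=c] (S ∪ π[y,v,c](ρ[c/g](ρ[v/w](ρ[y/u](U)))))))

Subexpression sizes:
  T → 6
  S → 4
  U → 6
  ρ[y/u](U) → 6
  ρ[v/w](ρ[y/u](U)) → 6
  ρ[c/g](ρ[v/w](ρ[y/u](U))) → 6
  π[y,v,c](ρ[c/g](ρ[v/w](ρ[y/u](U)))) → 6
  (S ∪ π[y,v,c](ρ[c/g](ρ[v/w](ρ[y/u](U))))) → 10
  (T ⋈[d=c] (S ∪ π[y,v,c](ρ[c/g](ρ[v/w](ρ[y/u](U)))))) → 5
  ρ[w/v]((T ⋈[d=c] (S ∪ π[y,v,c](ρ[c/g](ρ[v/w](ρ[y/u](U))))))) → 5

|E| = 5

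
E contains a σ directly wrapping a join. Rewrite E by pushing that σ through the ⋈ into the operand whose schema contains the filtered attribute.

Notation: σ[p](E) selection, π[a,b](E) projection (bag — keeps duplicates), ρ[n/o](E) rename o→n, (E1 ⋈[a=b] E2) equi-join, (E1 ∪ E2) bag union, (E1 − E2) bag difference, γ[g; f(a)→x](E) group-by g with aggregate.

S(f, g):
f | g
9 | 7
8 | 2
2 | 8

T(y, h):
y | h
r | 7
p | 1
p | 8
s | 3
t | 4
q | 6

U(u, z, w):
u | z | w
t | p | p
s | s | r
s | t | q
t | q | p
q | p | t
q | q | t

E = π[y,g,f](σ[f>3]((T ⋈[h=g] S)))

σ filters on f, owned by the right side.
E' = π[y,g,f]((T ⋈[h=g] σ[f>3](S)))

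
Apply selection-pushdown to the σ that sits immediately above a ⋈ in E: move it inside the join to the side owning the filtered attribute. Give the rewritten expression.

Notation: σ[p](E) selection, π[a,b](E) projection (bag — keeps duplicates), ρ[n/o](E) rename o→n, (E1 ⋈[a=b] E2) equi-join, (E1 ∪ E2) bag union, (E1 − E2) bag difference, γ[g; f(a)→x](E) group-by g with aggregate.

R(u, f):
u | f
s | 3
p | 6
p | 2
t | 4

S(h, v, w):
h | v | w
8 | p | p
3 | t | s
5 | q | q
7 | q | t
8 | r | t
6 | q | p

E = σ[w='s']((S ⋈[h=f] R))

σ filters on w, owned by the left side.
E' = (σ[w='s'](S) ⋈[h=f] R)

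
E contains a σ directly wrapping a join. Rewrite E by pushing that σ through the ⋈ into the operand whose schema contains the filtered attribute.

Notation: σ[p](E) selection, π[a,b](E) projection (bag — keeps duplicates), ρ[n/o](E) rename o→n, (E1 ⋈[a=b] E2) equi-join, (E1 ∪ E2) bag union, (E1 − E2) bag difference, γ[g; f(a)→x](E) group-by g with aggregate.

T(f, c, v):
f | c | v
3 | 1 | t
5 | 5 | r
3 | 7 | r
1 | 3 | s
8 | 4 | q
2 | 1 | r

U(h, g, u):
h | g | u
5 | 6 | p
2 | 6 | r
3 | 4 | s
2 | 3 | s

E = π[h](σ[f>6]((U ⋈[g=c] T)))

σ filters on f, owned by the right side.
E' = π[h]((U ⋈[g=c] σ[f>6](T)))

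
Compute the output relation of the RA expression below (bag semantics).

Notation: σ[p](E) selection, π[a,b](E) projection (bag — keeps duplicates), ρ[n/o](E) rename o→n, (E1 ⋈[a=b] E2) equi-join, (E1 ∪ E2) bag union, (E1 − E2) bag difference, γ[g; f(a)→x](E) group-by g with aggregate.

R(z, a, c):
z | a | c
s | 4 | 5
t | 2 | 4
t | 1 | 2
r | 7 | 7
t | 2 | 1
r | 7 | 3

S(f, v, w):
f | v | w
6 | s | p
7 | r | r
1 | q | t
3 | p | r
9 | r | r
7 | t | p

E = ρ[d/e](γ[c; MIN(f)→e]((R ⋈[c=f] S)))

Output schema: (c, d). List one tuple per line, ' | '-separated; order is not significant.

Stepwise |·|:
  R → 6
  S → 6
  (R ⋈[c=f] S) → 4
  γ[c; MIN(f)→e]((R ⋈[c=f] S)) → 3
  ρ[d/e](γ[c; MIN(f)→e]((R ⋈[c=f] S))) → 3

== RESULT ==
c | d
1 | 1
3 | 3
7 | 7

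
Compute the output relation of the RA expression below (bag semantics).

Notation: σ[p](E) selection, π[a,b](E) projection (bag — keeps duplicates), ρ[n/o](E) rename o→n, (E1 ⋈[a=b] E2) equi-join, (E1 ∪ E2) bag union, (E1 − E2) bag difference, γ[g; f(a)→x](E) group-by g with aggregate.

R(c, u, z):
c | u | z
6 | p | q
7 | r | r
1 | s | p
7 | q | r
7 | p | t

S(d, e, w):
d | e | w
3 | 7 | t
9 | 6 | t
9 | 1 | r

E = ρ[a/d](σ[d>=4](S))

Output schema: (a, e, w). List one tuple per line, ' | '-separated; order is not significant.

Subexpression sizes:
  S → 3
  σ[d>=4](S) → 2
  ρ[a/d](σ[d>=4](S)) → 2

== RESULT ==
a | e | w
9 | 1 | r
9 | 6 | t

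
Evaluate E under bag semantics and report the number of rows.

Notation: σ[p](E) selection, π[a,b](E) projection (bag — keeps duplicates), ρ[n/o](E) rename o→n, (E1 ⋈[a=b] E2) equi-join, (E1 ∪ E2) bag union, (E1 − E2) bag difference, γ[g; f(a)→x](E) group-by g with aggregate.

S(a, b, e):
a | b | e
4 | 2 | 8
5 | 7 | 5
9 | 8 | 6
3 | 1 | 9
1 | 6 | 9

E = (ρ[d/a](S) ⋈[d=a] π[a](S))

Stepwise |·|:
  S → 5
  ρ[d/a](S) → 5
  S → 5
  π[a](S) → 5
  (ρ[d/a](S) ⋈[d=a] π[a](S)) → 5

|E| = 5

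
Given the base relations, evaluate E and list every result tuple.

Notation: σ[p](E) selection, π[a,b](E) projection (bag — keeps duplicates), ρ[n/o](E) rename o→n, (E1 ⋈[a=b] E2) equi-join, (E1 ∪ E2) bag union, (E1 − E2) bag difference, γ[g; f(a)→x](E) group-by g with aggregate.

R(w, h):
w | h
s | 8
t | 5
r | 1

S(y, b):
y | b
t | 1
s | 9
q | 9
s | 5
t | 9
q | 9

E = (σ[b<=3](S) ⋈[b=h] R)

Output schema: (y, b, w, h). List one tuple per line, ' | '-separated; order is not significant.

Stepwise |·|:
  S → 6
  σ[b<=3](S) → 1
  R → 3
  (σ[b<=3](S) ⋈[b=h] R) → 1

== RESULT ==
y | b | w | h
t | 1 | r | 1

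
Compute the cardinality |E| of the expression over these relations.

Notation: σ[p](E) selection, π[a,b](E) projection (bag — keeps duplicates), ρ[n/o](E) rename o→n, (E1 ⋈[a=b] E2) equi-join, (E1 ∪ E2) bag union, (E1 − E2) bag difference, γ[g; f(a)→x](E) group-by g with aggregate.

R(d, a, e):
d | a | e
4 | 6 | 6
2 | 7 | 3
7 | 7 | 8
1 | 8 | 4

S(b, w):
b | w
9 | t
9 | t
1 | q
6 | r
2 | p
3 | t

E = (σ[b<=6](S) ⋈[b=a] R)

Per-node cardinality:
  S → 6
  σ[b<=6](S) → 4
  R → 4
  (σ[b<=6](S) ⋈[b=a] R) → 1

|E| = 1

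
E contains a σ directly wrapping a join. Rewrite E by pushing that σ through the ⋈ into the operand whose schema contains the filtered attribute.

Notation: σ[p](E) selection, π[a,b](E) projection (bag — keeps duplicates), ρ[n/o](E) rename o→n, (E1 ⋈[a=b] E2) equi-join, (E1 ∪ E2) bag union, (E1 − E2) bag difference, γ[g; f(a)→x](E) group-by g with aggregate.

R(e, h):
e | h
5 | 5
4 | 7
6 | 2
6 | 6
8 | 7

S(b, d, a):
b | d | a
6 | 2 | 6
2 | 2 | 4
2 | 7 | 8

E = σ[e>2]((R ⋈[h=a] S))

σ filters on e, owned by the left side.
E' = (σ[e>2](R) ⋈[h=a] S)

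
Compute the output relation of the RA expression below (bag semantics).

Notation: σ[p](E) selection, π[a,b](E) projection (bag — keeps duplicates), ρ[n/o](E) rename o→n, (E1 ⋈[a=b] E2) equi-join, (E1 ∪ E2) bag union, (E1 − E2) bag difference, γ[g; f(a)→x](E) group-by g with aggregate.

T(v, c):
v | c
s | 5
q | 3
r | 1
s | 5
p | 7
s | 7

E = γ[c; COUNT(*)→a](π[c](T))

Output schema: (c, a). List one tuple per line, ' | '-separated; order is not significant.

Subexpression sizes:
  T → 6
  π[c](T) → 6
  γ[c; COUNT(*)→a](π[c](T)) → 4

== RESULT ==
c | a
1 | 1
3 | 1
5 | 2
7 | 2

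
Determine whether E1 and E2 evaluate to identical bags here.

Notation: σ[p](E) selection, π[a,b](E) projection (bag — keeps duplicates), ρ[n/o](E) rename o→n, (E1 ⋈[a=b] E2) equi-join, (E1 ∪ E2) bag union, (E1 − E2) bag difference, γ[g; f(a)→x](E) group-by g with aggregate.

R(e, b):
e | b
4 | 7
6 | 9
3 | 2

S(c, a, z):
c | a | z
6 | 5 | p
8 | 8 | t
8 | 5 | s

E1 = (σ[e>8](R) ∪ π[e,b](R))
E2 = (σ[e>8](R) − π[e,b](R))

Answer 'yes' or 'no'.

E1 per-node cardinality:
  R → 3
  σ[e>8](R) → 0
  R → 3
  π[e,b](R) → 3
  (σ[e>8](R) ∪ π[e,b](R)) → 3
E2 per-node cardinality:
  R → 3
  σ[e>8](R) → 0
  R → 3
  π[e,b](R) → 3
  (σ[e>8](R) − π[e,b](R)) → 0

E1 result:
e | b
3 | 2
4 | 7
6 | 9
E2 result:
e | b
(0 rows)
Witness: (3, 2) appears 1× in E1 but 0× in E2.

no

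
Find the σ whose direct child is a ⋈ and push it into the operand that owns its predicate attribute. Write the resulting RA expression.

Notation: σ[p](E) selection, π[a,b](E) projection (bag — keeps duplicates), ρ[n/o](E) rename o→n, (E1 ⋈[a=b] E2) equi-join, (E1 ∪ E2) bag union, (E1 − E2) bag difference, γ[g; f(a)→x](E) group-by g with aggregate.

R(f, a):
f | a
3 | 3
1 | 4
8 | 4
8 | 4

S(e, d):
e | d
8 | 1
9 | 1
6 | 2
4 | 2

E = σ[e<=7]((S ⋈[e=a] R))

σ filters on e, owned by the left side.
E' = (σ[e<=7](S) ⋈[e=a] R)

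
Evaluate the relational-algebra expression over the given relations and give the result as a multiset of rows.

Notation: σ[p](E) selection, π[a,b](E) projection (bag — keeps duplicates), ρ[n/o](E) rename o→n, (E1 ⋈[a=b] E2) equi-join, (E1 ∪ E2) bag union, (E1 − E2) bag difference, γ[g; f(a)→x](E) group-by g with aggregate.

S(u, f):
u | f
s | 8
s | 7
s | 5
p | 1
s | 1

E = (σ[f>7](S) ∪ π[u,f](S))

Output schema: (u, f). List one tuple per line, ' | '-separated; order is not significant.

Row counts bottom-up:
  S → 5
  σ[f>7](S) → 1
  S → 5
  π[u,f](S) → 5
  (σ[f>7](S) ∪ π[u,f](S)) → 6

== RESULT ==
u | f
p | 1
s | 1
s | 5
s | 7
s | 8
s | 8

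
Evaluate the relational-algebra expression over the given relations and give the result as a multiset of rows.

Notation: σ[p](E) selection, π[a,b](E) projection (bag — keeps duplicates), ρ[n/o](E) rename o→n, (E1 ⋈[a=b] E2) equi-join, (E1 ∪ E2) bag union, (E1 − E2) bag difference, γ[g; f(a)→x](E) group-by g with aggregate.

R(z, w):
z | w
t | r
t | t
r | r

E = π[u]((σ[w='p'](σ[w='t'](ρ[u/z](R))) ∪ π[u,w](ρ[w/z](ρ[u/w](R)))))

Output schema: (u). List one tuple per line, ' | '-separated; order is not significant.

Per-node cardinality:
  R → 3
  ρ[u/z](R) → 3
  σ[w='t'](ρ[u/z](R)) → 1
  σ[w='p'](σ[w='t'](ρ[u/z](R))) → 0
  R → 3
  ρ[u/w](R) → 3
  ρ[w/z](ρ[u/w](R)) → 3
  π[u,w](ρ[w/z](ρ[u/w](R))) → 3
  (σ[w='p'](σ[w='t'](ρ[u/z](R))) ∪ π[u,w](ρ[w/z](ρ[u/w](R)))) → 3
  π[u]((σ[w='p'](σ[w='t'](ρ[u/z](R))) ∪ π[u,w](ρ[w/z](ρ[u/w](R))))) → 3

== RESULT ==
u
r
r
t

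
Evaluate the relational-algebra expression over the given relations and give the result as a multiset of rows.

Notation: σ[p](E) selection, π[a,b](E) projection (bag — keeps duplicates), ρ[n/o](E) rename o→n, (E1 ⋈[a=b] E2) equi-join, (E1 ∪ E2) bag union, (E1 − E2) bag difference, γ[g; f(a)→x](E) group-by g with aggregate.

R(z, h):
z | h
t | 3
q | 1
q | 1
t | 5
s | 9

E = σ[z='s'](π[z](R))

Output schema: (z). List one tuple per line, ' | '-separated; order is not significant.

Row counts bottom-up:
  R → 5
  π[z](R) → 5
  σ[z='s'](π[z](R)) → 1

== RESULT ==
z
s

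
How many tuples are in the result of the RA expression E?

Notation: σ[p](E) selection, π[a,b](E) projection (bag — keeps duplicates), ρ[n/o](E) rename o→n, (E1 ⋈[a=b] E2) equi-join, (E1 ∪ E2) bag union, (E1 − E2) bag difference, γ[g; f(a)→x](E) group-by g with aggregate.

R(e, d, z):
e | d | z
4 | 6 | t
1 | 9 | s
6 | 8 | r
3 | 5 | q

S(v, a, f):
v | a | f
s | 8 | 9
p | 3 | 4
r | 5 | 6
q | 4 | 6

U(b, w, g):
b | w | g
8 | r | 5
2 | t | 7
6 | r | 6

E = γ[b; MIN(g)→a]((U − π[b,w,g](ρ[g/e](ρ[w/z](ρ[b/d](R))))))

Stepwise |·|:
  U → 3
  R → 4
  ρ[b/d](R) → 4
  ρ[w/z](ρ[b/d](R)) → 4
  ρ[g/e](ρ[w/z](ρ[b/d](R))) → 4
  π[b,w,g](ρ[g/e](ρ[w/z](ρ[b/d](R)))) → 4
  (U − π[b,w,g](ρ[g/e](ρ[w/z](ρ[b/d](R))))) → 3
  γ[b; MIN(g)→a]((U − π[b,w,g](ρ[g/e](ρ[w/z](ρ[b/d](R)))))) → 3

|E| = 3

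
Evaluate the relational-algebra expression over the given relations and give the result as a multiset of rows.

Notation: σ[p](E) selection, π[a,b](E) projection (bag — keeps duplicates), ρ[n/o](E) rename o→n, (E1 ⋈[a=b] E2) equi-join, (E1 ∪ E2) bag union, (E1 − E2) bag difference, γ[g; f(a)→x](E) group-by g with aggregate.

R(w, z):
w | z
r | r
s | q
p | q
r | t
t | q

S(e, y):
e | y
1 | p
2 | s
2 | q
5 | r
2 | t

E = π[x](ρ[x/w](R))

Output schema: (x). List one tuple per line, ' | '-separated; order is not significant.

Per-node cardinality:
  R → 5
  ρ[x/w](R) → 5
  π[x](ρ[x/w](R)) → 5

== RESULT ==
x
p
r
r
s
t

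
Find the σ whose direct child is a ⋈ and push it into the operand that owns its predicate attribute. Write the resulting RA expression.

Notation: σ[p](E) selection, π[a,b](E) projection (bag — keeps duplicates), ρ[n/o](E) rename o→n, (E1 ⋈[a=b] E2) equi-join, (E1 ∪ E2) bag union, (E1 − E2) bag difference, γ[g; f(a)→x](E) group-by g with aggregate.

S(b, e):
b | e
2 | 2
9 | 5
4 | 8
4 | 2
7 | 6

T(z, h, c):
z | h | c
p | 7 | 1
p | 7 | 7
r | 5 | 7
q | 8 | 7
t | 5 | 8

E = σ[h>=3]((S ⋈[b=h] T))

σ filters on h, owned by the right side.
E' = (S ⋈[b=h] σ[h>=3](T))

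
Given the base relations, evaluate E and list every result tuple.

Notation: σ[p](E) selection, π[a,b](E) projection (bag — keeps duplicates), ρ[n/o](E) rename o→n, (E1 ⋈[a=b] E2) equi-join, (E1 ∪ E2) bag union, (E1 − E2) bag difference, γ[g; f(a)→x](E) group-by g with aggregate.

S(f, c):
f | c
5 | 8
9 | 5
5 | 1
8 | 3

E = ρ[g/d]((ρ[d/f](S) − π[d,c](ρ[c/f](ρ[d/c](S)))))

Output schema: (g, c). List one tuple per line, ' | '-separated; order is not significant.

Per-node cardinality:
  S → 4
  ρ[d/f](S) → 4
  S → 4
  ρ[d/c](S) → 4
  ρ[c/f](ρ[d/c](S)) → 4
  π[d,c](ρ[c/f](ρ[d/c](S))) → 4
  (ρ[d/f](S) − π[d,c](ρ[c/f](ρ[d/c](S)))) → 4
  ρ[g/d]((ρ[d/f](S) − π[d,c](ρ[c/f](ρ[d/c](S))))) → 4

== RESULT ==
g | c
5 | 1
5 | 8
8 | 3
9 | 5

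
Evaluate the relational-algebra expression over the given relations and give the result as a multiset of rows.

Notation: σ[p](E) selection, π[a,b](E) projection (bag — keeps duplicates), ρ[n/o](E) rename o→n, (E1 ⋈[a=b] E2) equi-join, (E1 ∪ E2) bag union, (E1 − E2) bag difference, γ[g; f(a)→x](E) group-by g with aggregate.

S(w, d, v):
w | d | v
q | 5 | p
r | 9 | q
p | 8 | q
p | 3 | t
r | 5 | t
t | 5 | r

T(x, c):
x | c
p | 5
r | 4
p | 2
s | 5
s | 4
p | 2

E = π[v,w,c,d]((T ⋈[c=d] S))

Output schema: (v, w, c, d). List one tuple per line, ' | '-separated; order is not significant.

Row counts bottom-up:
  T → 6
  S → 6
  (T ⋈[c=d] S) → 6
  π[v,w,c,d]((T ⋈[c=d] S)) → 6

== RESULT ==
v | w | c | d
p | q | 5 | 5
p | q | 5 | 5
r | t | 5 | 5
r | t | 5 | 5
t | r | 5 | 5
t | r | 5 | 5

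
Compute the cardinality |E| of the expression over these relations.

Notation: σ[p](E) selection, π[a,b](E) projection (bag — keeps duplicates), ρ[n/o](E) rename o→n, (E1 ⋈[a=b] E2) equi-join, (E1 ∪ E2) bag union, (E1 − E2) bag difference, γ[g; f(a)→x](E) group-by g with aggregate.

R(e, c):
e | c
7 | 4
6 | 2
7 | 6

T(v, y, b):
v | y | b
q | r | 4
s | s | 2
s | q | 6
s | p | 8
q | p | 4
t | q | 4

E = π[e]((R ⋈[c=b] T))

Row counts bottom-up:
  R → 3
  T → 6
  (R ⋈[c=b] T) → 5
  π[e]((R ⋈[c=b] T)) → 5

|E| = 5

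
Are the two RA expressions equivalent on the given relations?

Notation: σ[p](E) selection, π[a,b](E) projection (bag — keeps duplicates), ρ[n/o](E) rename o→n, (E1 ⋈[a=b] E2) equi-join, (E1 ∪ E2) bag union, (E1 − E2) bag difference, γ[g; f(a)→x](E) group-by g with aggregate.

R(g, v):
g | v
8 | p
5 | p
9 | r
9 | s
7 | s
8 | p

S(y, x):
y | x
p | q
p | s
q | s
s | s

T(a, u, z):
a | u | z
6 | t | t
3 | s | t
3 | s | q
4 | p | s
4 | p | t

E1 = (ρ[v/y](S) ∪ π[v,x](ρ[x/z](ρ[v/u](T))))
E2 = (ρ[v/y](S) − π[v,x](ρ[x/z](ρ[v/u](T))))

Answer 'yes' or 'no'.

E1 stepwise |·|:
  S → 4
  ρ[v/y](S) → 4
  T → 5
  ρ[v/u](T) → 5
  ρ[x/z](ρ[v/u](T)) → 5
  π[v,x](ρ[x/z](ρ[v/u](T))) → 5
  (ρ[v/y](S) ∪ π[v,x](ρ[x/z](ρ[v/u](T)))) → 9
E2 stepwise |·|:
  S → 4
  ρ[v/y](S) → 4
  T → 5
  ρ[v/u](T) → 5
  ρ[x/z](ρ[v/u](T)) → 5
  π[v,x](ρ[x/z](ρ[v/u](T))) → 5
  (ρ[v/y](S) − π[v,x](ρ[x/z](ρ[v/u](T)))) → 3

E1 result:
v | x
p | q
p | s
p | s
p | t
q | s
s | q
s | s
s | t
t | t
E2 result:
v | x
p | q
q | s
s | s
Witness: ('p', 's') appears 2× in E1 but 0× in E2.

no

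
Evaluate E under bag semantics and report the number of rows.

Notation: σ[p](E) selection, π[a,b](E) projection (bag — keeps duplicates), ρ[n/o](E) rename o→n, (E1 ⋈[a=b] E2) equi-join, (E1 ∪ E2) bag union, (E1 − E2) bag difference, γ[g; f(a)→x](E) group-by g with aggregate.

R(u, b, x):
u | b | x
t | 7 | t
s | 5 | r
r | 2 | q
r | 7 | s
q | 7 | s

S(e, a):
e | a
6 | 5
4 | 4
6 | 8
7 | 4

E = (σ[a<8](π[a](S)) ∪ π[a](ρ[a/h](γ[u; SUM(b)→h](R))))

Subexpression sizes:
  S → 4
  π[a](S) → 4
  σ[a<8](π[a](S)) → 3
  R → 5
  γ[u; SUM(b)→h](R) → 4
  ρ[a/h](γ[u; SUM(b)→h](R)) → 4
  π[a](ρ[a/h](γ[u; SUM(b)→h](R))) → 4
  (σ[a<8](π[a](S)) ∪ π[a](ρ[a/h](γ[u; SUM(b)→h](R)))) → 7

|E| = 7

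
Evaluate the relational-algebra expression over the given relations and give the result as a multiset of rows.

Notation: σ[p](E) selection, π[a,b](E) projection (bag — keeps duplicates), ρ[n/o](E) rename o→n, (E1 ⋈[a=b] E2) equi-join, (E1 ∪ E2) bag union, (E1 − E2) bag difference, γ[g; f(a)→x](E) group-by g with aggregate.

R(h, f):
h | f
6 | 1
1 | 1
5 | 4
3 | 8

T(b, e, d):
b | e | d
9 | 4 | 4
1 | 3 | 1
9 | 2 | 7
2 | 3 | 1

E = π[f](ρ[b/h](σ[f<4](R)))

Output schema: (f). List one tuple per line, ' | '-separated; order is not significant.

Stepwise |·|:
  R → 4
  σ[f<4](R) → 2
  ρ[b/h](σ[f<4](R)) → 2
  π[f](ρ[b/h](σ[f<4](R))) → 2

== RESULT ==
f
1
1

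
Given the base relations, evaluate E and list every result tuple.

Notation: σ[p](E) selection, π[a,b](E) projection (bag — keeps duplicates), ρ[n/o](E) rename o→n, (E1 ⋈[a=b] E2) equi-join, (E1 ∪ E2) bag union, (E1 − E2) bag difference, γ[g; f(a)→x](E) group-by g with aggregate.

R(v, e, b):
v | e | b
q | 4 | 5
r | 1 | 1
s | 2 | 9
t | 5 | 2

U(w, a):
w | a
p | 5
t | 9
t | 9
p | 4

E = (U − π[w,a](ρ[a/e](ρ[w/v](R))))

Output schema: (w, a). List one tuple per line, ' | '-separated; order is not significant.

Stepwise |·|:
  U → 4
  R → 4
  ρ[w/v](R) → 4
  ρ[a/e](ρ[w/v](R)) → 4
  π[w,a](ρ[a/e](ρ[w/v](R))) → 4
  (U − π[w,a](ρ[a/e](ρ[w/v](R)))) → 4

== RESULT ==
w | a
p | 4
p | 5
t | 9
t | 9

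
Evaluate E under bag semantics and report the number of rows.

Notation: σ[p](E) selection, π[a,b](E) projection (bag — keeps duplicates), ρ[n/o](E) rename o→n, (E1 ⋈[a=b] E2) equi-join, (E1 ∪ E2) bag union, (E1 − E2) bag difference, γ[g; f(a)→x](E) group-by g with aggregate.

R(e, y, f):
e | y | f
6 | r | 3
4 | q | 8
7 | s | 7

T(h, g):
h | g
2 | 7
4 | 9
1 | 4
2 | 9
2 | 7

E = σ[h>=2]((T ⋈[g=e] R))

Row counts bottom-up:
  T → 5
  R → 3
  (T ⋈[g=e] R) → 3
  σ[h>=2]((T ⋈[g=e] R)) → 2

|E| = 2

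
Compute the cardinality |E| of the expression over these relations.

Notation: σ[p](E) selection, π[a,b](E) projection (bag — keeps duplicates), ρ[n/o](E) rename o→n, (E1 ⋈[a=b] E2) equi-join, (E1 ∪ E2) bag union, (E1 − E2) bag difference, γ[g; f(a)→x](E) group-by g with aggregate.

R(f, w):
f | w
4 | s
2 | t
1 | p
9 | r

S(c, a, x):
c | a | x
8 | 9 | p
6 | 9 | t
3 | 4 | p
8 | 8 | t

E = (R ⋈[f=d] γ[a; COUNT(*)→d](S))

Per-node cardinality:
  R → 4
  S → 4
  γ[a; COUNT(*)→d](S) → 3
  (R ⋈[f=d] γ[a; COUNT(*)→d](S)) → 3

|E| = 3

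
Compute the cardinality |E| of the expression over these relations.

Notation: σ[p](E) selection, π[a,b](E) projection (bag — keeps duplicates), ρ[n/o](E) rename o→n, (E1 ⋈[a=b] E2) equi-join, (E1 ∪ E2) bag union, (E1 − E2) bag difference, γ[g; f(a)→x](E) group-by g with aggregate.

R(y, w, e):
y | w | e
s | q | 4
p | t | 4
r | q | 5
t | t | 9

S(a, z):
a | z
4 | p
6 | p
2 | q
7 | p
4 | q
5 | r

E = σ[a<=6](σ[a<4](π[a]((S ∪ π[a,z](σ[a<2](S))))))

Stepwise |·|:
  S → 6
  S → 6
  σ[a<2](S) → 0
  π[a,z](σ[a<2](S)) → 0
  (S ∪ π[a,z](σ[a<2](S))) → 6
  π[a]((S ∪ π[a,z](σ[a<2](S)))) → 6
  σ[a<4](π[a]((S ∪ π[a,z](σ[a<2](S))))) → 1
  σ[a<=6](σ[a<4](π[a]((S ∪ π[a,z](σ[a<2](S)))))) → 1

|E| = 1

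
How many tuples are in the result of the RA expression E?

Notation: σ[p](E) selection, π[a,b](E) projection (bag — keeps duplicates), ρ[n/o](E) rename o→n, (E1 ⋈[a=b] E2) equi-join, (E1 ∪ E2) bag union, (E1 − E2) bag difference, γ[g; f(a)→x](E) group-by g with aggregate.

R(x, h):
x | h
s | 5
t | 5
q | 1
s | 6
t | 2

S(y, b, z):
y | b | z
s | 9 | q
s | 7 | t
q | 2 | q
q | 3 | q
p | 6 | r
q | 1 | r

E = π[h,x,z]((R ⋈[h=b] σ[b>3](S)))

Row counts bottom-up:
  R → 5
  S → 6
  σ[b>3](S) → 3
  (R ⋈[h=b] σ[b>3](S)) → 1
  π[h,x,z]((R ⋈[h=b] σ[b>3](S))) → 1

|E| = 1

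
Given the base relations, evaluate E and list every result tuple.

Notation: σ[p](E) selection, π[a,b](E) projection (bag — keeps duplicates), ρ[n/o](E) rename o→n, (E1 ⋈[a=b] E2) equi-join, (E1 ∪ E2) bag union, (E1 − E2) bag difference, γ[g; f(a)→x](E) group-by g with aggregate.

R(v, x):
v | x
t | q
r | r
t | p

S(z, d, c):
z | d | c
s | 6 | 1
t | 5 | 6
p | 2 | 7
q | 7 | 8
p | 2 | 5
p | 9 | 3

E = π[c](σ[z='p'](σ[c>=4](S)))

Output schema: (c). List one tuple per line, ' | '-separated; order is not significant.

Subexpression sizes:
  S → 6
  σ[c>=4](S) → 4
  σ[z='p'](σ[c>=4](S)) → 2
  π[c](σ[z='p'](σ[c>=4](S))) → 2

== RESULT ==
c
5
7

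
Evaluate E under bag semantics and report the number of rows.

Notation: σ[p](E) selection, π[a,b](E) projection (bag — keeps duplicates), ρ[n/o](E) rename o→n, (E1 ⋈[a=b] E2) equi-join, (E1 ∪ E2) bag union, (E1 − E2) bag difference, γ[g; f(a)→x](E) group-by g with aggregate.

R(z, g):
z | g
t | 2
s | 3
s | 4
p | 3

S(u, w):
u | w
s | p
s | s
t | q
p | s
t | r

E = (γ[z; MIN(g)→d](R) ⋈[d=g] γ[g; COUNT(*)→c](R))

Row counts bottom-up:
  R → 4
  γ[z; MIN(g)→d](R) → 3
  R → 4
  γ[g; COUNT(*)→c](R) → 3
  (γ[z; MIN(g)→d](R) ⋈[d=g] γ[g; COUNT(*)→c](R)) → 3

|E| = 3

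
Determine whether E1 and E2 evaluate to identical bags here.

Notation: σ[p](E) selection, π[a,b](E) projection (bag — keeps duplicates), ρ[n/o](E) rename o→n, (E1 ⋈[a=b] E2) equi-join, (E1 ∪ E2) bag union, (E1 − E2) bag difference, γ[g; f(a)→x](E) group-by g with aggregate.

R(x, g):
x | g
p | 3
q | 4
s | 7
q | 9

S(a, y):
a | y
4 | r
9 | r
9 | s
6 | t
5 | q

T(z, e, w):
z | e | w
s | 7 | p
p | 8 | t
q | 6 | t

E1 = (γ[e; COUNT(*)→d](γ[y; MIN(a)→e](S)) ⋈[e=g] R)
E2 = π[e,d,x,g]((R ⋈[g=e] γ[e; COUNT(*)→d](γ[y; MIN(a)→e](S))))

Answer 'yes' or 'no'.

E1 row counts bottom-up:
  S → 5
  γ[y; MIN(a)→e](S) → 4
  γ[e; COUNT(*)→d](γ[y; MIN(a)→e](S)) → 4
  R → 4
  (γ[e; COUNT(*)→d](γ[y; MIN(a)→e](S)) ⋈[e=g] R) → 2
E2 row counts bottom-up:
  R → 4
  S → 5
  γ[y; MIN(a)→e](S) → 4
  γ[e; COUNT(*)→d](γ[y; MIN(a)→e](S)) → 4
  (R ⋈[g=e] γ[e; COUNT(*)→d](γ[y; MIN(a)→e](S))) → 2
  π[e,d,x,g]((R ⋈[g=e] γ[e; COUNT(*)→d](γ[y; MIN(a)→e](S)))) → 2

E1 and E2 produce the same multiset:
e | d | x | g
4 | 1 | q | 4
9 | 1 | q | 9

yes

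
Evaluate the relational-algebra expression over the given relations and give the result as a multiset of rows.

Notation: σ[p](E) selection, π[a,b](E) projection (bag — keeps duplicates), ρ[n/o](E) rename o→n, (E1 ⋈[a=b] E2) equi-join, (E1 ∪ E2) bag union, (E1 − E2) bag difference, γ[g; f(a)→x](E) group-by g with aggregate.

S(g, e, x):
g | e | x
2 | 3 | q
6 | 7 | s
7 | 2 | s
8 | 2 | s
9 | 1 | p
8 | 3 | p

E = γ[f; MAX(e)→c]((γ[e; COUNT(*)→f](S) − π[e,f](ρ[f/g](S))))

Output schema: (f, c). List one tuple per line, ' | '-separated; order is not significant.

Per-node cardinality:
  S → 6
  γ[e; COUNT(*)→f](S) → 4
  S → 6
  ρ[f/g](S) → 6
  π[e,f](ρ[f/g](S)) → 6
  (γ[e; COUNT(*)→f](S) − π[e,f](ρ[f/g](S))) → 3
  γ[f; MAX(e)→c]((γ[e; COUNT(*)→f](S) − π[e,f](ρ[f/g](S)))) → 2

== RESULT ==
f | c
1 | 7
2 | 2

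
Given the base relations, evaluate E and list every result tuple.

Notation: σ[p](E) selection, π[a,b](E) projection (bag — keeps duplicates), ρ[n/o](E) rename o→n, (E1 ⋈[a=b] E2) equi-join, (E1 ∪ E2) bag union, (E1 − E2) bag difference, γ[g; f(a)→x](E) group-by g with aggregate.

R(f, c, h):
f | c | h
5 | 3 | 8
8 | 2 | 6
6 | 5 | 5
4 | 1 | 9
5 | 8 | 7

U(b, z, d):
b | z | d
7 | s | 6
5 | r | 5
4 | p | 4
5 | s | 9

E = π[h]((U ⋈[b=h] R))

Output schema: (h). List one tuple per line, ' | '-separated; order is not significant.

Per-node cardinality:
  U → 4
  R → 5
  (U ⋈[b=h] R) → 3
  π[h]((U ⋈[b=h] R)) → 3

== RESULT ==
h
5
5
7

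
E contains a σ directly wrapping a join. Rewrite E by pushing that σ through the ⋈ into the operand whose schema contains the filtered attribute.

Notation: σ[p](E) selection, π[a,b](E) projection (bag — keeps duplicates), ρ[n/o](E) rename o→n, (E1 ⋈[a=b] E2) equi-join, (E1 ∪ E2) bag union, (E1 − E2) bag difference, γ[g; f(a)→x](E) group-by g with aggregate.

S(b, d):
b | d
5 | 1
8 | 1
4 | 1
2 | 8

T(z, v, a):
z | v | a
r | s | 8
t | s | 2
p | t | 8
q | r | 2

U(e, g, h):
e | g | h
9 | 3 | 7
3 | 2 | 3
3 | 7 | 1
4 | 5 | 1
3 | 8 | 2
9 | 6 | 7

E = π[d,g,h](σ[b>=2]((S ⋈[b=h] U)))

σ filters on b, owned by the left side.
E' = π[d,g,h]((σ[b>=2](S) ⋈[b=h] U))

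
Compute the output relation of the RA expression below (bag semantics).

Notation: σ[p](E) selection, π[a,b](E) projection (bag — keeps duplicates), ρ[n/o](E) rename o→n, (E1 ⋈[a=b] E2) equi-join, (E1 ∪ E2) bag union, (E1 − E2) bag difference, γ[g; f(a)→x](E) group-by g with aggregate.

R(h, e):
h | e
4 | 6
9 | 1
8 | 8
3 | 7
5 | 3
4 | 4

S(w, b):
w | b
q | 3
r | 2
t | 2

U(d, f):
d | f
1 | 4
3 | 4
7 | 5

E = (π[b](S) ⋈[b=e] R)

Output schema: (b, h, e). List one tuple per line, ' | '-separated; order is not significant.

Stepwise |·|:
  S → 3
  π[b](S) → 3
  R → 6
  (π[b](S) ⋈[b=e] R) → 1

== RESULT ==
b | h | e
3 | 5 | 3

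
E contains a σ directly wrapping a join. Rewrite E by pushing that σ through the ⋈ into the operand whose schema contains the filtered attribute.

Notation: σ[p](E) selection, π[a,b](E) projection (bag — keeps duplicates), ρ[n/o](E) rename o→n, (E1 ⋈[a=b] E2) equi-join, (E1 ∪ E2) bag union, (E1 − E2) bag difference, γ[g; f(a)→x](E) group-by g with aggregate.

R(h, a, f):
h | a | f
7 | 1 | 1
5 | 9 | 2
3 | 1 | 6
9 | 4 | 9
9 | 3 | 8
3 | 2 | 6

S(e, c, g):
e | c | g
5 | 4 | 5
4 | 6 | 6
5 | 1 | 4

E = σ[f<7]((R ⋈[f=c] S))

σ filters on f, owned by the left side.
E' = (σ[f<7](R) ⋈[f=c] S)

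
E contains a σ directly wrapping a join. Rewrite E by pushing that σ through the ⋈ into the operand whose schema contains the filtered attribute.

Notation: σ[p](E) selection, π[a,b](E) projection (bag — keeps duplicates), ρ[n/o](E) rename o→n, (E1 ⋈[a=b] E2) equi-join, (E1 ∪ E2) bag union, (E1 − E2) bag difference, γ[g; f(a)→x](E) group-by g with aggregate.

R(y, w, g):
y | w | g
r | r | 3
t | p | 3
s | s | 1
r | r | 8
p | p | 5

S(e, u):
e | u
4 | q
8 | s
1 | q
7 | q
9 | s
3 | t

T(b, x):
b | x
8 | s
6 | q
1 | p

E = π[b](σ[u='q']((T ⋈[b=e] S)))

σ filters on u, owned by the right side.
E' = π[b]((T ⋈[b=e] σ[u='q'](S)))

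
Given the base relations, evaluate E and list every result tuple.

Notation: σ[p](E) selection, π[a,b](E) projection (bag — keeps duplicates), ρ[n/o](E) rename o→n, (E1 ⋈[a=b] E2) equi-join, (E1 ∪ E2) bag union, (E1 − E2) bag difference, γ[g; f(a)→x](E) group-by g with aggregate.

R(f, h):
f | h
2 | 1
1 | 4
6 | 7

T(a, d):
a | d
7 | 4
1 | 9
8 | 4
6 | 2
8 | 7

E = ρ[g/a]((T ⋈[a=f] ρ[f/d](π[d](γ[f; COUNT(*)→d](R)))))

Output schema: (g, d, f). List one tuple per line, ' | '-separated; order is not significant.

Per-node cardinality:
  T → 5
  R → 3
  γ[f; COUNT(*)→d](R) → 3
  π[d](γ[f; COUNT(*)→d](R)) → 3
  ρ[f/d](π[d](γ[f; COUNT(*)→d](R))) → 3
  (T ⋈[a=f] ρ[f/d](π[d](γ[f; COUNT(*)→d](R)))) → 3
  ρ[g/a]((T ⋈[a=f] ρ[f/d](π[d](γ[f; COUNT(*)→d](R))))) → 3

== RESULT ==
g | d | f
1 | 9 | 1
1 | 9 | 1
1 | 9 | 1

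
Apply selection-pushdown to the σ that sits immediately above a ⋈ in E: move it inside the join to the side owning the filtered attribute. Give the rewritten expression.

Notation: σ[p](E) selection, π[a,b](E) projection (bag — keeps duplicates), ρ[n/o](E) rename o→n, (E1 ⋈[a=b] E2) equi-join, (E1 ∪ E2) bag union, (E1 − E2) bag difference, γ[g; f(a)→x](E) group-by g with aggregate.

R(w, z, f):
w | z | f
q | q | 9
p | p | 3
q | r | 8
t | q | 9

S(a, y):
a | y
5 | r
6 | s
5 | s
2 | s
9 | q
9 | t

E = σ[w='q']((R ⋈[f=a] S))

σ filters on w, owned by the left side.
E' = (σ[w='q'](R) ⋈[f=a] S)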